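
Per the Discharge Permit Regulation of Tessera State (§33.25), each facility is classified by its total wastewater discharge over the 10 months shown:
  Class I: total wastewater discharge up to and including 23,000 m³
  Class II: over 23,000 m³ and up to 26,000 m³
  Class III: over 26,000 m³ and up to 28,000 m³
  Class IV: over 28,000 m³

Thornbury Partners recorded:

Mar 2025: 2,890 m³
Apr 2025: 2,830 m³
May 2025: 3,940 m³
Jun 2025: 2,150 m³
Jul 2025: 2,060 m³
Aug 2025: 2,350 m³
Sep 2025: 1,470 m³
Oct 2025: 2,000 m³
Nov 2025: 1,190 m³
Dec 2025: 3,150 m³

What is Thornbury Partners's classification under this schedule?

Total wastewater discharge: 2,890 m³ + 2,830 m³ + 3,940 m³ + 2,150 m³ + 2,060 m³ + 2,350 m³ + 1,470 m³ + 2,000 m³ + 1,190 m³ + 3,150 m³ = 24,030 m³.
23,000 m³ < 24,030 m³ ≤ 26,000 m³, so Class II applies.

Class II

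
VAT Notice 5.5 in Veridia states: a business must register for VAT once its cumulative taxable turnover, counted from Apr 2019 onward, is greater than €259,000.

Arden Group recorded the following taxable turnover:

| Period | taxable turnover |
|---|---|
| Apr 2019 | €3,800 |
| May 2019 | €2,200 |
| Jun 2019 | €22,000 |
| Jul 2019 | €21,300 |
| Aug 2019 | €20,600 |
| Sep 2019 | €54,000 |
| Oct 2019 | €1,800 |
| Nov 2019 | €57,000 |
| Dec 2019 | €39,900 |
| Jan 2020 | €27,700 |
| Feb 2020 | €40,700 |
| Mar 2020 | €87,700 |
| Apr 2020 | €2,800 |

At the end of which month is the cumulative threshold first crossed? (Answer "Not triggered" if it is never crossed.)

Feb 2020

Through Apr 2019: €3,800
Through May 2019: €6,000
Through Jun 2019: €28,000
Through Jul 2019: €49,300
Through Aug 2019: €69,900
Through Sep 2019: €123,900
Through Oct 2019: €125,700
Through Nov 2019: €182,700
Through Dec 2019: €222,600
Through Jan 2020: €250,300
Through Feb 2020: €291,000 ← exceeds threshold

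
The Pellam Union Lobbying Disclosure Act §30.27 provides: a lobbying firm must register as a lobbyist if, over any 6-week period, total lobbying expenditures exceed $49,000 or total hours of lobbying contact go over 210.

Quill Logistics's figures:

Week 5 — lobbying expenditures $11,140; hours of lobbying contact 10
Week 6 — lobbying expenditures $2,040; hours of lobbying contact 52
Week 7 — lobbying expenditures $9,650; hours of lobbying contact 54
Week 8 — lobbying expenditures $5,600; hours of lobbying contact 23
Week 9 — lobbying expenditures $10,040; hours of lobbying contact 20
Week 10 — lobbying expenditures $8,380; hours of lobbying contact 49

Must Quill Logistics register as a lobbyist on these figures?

No

Total lobbying expenditures: $11,140 + $2,040 + $9,650 + $5,600 + $10,040 + $8,380 = $46,850 (≤ $49,000).
Total hours of lobbying contact: 10 + 52 + 54 + 23 + 20 + 49 = 208 (≤ 210).
The test is 'or': neither threshold is exceeded.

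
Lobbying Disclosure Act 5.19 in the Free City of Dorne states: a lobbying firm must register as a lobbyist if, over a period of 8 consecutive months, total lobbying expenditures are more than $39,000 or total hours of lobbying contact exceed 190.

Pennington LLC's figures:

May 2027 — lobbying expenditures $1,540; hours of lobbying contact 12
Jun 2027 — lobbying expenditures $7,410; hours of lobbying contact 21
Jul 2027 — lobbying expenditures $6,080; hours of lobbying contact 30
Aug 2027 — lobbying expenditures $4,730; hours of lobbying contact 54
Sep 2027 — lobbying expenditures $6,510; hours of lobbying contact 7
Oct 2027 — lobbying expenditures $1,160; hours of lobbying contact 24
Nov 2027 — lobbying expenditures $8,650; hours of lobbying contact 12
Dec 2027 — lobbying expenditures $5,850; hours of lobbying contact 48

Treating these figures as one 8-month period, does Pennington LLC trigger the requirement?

Yes

Total lobbying expenditures: $1,540 + $7,410 + $6,080 + $4,730 + $6,510 + $1,160 + $8,650 + $5,850 = $41,930 (> $39,000).
Total hours of lobbying contact: 12 + 21 + 30 + 54 + 7 + 24 + 12 + 48 = 208 (> 190).
The test is 'or': at least one threshold is exceeded.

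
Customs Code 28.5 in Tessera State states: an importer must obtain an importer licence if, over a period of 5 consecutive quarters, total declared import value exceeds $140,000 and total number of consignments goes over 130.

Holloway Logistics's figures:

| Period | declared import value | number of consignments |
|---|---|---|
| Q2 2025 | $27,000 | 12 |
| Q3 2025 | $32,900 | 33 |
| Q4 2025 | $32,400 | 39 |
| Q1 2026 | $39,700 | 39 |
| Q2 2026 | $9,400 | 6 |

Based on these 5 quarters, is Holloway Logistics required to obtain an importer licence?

No

Total declared import value: $27,000 + $32,900 + $32,400 + $39,700 + $9,400 = $141,400 (> $140,000).
Total number of consignments: 12 + 33 + 39 + 39 + 6 = 129 (≤ 130).
The test is 'and': the rule requires both, and at least one is not exceeded.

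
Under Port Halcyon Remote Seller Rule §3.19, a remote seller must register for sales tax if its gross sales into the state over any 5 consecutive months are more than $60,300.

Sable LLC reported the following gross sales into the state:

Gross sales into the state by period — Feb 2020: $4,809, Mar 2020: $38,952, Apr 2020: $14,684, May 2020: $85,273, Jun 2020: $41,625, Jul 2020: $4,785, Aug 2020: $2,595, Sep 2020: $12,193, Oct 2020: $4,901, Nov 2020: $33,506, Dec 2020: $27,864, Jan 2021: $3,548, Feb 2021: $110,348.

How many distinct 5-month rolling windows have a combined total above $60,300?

Feb 2020–Jun 2020: $4,809 + $38,952 + $14,684 + $85,273 + $41,625 = $185,343 (over)
Mar 2020–Jul 2020: $38,952 + $14,684 + $85,273 + $41,625 + $4,785 = $185,319 (over)
Apr 2020–Aug 2020: $14,684 + $85,273 + $41,625 + $4,785 + $2,595 = $148,962 (over)
May 2020–Sep 2020: $85,273 + $41,625 + $4,785 + $2,595 + $12,193 = $146,471 (over)
Jun 2020–Oct 2020: $41,625 + $4,785 + $2,595 + $12,193 + $4,901 = $66,099 (over)
Jul 2020–Nov 2020: $4,785 + $2,595 + $12,193 + $4,901 + $33,506 = $57,980 (under)
Aug 2020–Dec 2020: $2,595 + $12,193 + $4,901 + $33,506 + $27,864 = $81,059 (over)
Sep 2020–Jan 2021: $12,193 + $4,901 + $33,506 + $27,864 + $3,548 = $82,012 (over)
Oct 2020–Feb 2021: $4,901 + $33,506 + $27,864 + $3,548 + $110,348 = $180,167 (over)
8 windows exceed the threshold.

8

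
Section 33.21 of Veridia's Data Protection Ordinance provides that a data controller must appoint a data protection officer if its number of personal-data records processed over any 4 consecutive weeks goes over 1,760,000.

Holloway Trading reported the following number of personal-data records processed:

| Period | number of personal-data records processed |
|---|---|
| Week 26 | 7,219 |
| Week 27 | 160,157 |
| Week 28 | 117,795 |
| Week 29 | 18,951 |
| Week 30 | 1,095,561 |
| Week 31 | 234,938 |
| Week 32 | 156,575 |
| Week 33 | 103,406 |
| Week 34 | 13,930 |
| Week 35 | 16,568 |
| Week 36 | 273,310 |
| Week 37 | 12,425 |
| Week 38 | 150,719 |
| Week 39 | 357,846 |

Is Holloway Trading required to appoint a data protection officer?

No

Week 26–Week 29: 7,219 + 160,157 + 117,795 + 18,951 = 304,122 (under)
Week 27–Week 30: 160,157 + 117,795 + 18,951 + 1,095,561 = 1,392,464 (under)
Week 28–Week 31: 117,795 + 18,951 + 1,095,561 + 234,938 = 1,467,245 (under)
Week 29–Week 32: 18,951 + 1,095,561 + 234,938 + 156,575 = 1,506,025 (under)
Week 30–Week 33: 1,095,561 + 234,938 + 156,575 + 103,406 = 1,590,480 (under)
Week 31–Week 34: 234,938 + 156,575 + 103,406 + 13,930 = 508,849 (under)
Week 32–Week 35: 156,575 + 103,406 + 13,930 + 16,568 = 290,479 (under)
Week 33–Week 36: 103,406 + 13,930 + 16,568 + 273,310 = 407,214 (under)
Week 34–Week 37: 13,930 + 16,568 + 273,310 + 12,425 = 316,233 (under)
Week 35–Week 38: 16,568 + 273,310 + 12,425 + 150,719 = 453,022 (under)
Week 36–Week 39: 273,310 + 12,425 + 150,719 + 357,846 = 794,300 (under)
No window exceeds 1,760,000.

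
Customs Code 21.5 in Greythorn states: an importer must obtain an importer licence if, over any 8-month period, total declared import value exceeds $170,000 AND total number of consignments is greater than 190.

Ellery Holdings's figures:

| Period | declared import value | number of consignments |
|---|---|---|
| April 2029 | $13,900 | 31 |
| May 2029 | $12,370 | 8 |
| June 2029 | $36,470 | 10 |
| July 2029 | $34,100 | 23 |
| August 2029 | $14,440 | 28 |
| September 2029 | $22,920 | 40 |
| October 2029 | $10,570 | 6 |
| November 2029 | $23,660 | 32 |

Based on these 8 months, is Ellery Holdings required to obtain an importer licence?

No

Total declared import value: $13,900 + $12,370 + $36,470 + $34,100 + $14,440 + $22,920 + $10,570 + $23,660 = $168,430 (≤ $170,000).
Total number of consignments: 31 + 8 + 10 + 23 + 28 + 40 + 6 + 32 = 178 (≤ 190).
The test is 'and': the rule requires both, and at least one is not exceeded.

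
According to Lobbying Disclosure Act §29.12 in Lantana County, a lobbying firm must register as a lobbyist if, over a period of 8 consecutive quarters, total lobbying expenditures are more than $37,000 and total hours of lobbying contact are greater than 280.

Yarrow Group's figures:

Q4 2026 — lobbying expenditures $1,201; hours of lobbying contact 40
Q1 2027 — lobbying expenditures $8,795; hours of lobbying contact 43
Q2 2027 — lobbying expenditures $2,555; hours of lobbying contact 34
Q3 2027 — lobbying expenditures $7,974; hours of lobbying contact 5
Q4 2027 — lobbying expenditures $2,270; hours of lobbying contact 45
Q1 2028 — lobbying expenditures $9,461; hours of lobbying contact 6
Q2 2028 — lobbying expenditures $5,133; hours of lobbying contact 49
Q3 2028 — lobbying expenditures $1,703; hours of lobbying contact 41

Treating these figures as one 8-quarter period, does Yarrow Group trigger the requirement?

No

Total lobbying expenditures: $1,201 + $8,795 + $2,555 + $7,974 + $2,270 + $9,461 + $5,133 + $1,703 = $39,092 (> $37,000).
Total hours of lobbying contact: 40 + 43 + 34 + 5 + 45 + 6 + 49 + 41 = 263 (≤ 280).
The test is 'and': the rule requires both, and at least one is not exceeded.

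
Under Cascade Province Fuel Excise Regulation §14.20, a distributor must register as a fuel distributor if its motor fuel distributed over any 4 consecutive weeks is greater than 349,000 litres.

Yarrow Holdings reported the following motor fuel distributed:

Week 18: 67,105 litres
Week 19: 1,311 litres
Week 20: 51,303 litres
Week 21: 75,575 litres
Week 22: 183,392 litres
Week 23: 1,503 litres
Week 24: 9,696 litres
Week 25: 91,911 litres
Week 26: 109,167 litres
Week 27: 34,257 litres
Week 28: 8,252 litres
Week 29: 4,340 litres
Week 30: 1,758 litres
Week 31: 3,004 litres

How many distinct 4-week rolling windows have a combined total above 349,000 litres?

0

Week 18–Week 21: 67,105 litres + 1,311 litres + 51,303 litres + 75,575 litres = 195,294 litres (under)
Week 19–Week 22: 1,311 litres + 51,303 litres + 75,575 litres + 183,392 litres = 311,581 litres (under)
Week 20–Week 23: 51,303 litres + 75,575 litres + 183,392 litres + 1,503 litres = 311,773 litres (under)
Week 21–Week 24: 75,575 litres + 183,392 litres + 1,503 litres + 9,696 litres = 270,166 litres (under)
Week 22–Week 25: 183,392 litres + 1,503 litres + 9,696 litres + 91,911 litres = 286,502 litres (under)
Week 23–Week 26: 1,503 litres + 9,696 litres + 91,911 litres + 109,167 litres = 212,277 litres (under)
Week 24–Week 27: 9,696 litres + 91,911 litres + 109,167 litres + 34,257 litres = 245,031 litres (under)
Week 25–Week 28: 91,911 litres + 109,167 litres + 34,257 litres + 8,252 litres = 243,587 litres (under)
Week 26–Week 29: 109,167 litres + 34,257 litres + 8,252 litres + 4,340 litres = 156,016 litres (under)
Week 27–Week 30: 34,257 litres + 8,252 litres + 4,340 litres + 1,758 litres = 48,607 litres (under)
Week 28–Week 31: 8,252 litres + 4,340 litres + 1,758 litres + 3,004 litres = 17,354 litres (under)
0 windows exceed the threshold.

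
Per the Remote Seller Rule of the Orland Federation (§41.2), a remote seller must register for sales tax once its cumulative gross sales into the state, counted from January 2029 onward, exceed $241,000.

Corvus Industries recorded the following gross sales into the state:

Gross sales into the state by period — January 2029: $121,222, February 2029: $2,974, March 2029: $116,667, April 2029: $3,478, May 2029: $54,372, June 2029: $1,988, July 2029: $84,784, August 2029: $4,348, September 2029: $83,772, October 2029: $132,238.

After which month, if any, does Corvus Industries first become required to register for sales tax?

April 2029

Through January 2029: $121,222
Through February 2029: $124,196
Through March 2029: $240,863
Through April 2029: $244,341 ← exceeds threshold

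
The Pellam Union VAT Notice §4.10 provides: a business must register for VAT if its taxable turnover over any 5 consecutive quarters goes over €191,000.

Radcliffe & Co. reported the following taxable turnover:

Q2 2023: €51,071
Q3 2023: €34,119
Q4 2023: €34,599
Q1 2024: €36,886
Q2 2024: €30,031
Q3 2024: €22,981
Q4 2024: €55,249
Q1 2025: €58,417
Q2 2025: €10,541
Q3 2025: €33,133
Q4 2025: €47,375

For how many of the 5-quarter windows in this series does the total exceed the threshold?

2

Q2 2023–Q2 2024: €51,071 + €34,119 + €34,599 + €36,886 + €30,031 = €186,706 (under)
Q3 2023–Q3 2024: €34,119 + €34,599 + €36,886 + €30,031 + €22,981 = €158,616 (under)
Q4 2023–Q4 2024: €34,599 + €36,886 + €30,031 + €22,981 + €55,249 = €179,746 (under)
Q1 2024–Q1 2025: €36,886 + €30,031 + €22,981 + €55,249 + €58,417 = €203,564 (over)
Q2 2024–Q2 2025: €30,031 + €22,981 + €55,249 + €58,417 + €10,541 = €177,219 (under)
Q3 2024–Q3 2025: €22,981 + €55,249 + €58,417 + €10,541 + €33,133 = €180,321 (under)
Q4 2024–Q4 2025: €55,249 + €58,417 + €10,541 + €33,133 + €47,375 = €204,715 (over)
2 windows exceed the threshold.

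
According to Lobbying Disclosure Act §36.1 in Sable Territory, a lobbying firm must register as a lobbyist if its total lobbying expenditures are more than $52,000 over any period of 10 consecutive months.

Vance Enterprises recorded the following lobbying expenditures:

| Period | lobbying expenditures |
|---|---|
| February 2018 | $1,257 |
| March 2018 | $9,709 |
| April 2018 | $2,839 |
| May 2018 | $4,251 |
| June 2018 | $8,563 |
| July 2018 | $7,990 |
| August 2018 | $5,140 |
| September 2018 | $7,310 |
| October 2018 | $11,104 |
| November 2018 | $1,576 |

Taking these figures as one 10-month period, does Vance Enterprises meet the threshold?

Total lobbying expenditures: $1,257 + $9,709 + $2,839 + $4,251 + $8,563 + $7,990 + $5,140 + $7,310 + $11,104 + $1,576 = $59,739.
$59,739 > $52,000, so the threshold is exceeded.

Yes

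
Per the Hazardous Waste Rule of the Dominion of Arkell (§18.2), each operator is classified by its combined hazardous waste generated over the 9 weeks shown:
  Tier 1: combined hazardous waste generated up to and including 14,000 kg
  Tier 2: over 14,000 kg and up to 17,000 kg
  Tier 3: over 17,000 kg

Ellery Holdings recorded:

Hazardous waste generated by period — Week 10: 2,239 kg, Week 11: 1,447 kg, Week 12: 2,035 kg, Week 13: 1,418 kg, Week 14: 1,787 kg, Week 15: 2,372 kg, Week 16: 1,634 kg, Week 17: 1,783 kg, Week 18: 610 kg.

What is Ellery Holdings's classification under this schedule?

Tier 2

Combined hazardous waste generated: 2,239 kg + 1,447 kg + 2,035 kg + 1,418 kg + 1,787 kg + 2,372 kg + 1,634 kg + 1,783 kg + 610 kg = 15,325 kg.
14,000 kg < 15,325 kg ≤ 17,000 kg, so Tier 2 applies.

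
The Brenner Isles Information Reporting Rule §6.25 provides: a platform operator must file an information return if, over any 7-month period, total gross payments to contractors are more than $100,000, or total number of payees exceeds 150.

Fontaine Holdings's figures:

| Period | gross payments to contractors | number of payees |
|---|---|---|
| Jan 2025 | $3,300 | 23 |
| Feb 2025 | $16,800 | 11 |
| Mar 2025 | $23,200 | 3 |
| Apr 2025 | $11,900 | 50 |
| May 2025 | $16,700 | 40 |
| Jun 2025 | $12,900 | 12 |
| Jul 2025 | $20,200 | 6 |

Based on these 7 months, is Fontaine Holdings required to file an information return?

Total gross payments to contractors: $3,300 + $16,800 + $23,200 + $11,900 + $16,700 + $12,900 + $20,200 = $105,000 (> $100,000).
Total number of payees: 23 + 11 + 3 + 50 + 40 + 12 + 6 = 145 (≤ 150).
The test is 'or': at least one threshold is exceeded.

Yes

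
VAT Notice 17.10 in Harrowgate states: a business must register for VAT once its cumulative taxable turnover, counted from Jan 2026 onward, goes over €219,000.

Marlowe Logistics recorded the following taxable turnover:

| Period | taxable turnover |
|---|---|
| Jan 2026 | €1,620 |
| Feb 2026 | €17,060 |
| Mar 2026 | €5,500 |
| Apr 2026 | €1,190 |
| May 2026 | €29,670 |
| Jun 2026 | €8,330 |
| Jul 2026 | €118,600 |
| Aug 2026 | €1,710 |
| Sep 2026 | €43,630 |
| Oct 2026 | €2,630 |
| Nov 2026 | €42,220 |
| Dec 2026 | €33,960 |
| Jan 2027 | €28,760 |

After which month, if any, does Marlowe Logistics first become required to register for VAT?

Sep 2026

Through Jan 2026: €1,620
Through Feb 2026: €18,680
Through Mar 2026: €24,180
Through Apr 2026: €25,370
Through May 2026: €55,040
Through Jun 2026: €63,370
Through Jul 2026: €181,970
Through Aug 2026: €183,680
Through Sep 2026: €227,310 ← exceeds threshold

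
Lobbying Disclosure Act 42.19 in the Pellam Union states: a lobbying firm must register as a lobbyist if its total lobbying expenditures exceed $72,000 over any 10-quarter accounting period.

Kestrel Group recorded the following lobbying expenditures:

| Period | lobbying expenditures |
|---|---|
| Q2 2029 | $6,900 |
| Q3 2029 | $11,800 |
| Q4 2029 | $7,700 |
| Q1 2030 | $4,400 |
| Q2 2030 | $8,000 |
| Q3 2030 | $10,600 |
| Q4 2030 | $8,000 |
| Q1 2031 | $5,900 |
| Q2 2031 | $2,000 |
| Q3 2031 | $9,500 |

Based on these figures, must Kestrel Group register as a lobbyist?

Total lobbying expenditures: $6,900 + $11,800 + $7,700 + $4,400 + $8,000 + $10,600 + $8,000 + $5,900 + $2,000 + $9,500 = $74,800.
$74,800 > $72,000, so the threshold is exceeded.

Yes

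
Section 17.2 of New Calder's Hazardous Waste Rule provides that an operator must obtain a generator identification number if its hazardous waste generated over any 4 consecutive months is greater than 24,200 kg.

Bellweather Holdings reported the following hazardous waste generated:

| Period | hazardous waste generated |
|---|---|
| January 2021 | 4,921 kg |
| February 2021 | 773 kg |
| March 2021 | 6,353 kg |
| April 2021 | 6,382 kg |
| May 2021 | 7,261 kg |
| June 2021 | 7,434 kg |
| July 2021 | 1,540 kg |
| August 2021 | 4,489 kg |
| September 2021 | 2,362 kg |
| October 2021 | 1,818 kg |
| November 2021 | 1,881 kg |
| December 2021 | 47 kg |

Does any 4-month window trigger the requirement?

January 2021–April 2021: 4,921 kg + 773 kg + 6,353 kg + 6,382 kg = 18,429 kg (under)
February 2021–May 2021: 773 kg + 6,353 kg + 6,382 kg + 7,261 kg = 20,769 kg (under)
March 2021–June 2021: 6,353 kg + 6,382 kg + 7,261 kg + 7,434 kg = 27,430 kg (over)
April 2021–July 2021: 6,382 kg + 7,261 kg + 7,434 kg + 1,540 kg = 22,617 kg (under)
May 2021–August 2021: 7,261 kg + 7,434 kg + 1,540 kg + 4,489 kg = 20,724 kg (under)
June 2021–September 2021: 7,434 kg + 1,540 kg + 4,489 kg + 2,362 kg = 15,825 kg (under)
July 2021–October 2021: 1,540 kg + 4,489 kg + 2,362 kg + 1,818 kg = 10,209 kg (under)
August 2021–November 2021: 4,489 kg + 2,362 kg + 1,818 kg + 1,881 kg = 10,550 kg (under)
September 2021–December 2021: 2,362 kg + 1,818 kg + 1,881 kg + 47 kg = 6,108 kg (under)
At least one window exceeds 24,200 kg.

Yes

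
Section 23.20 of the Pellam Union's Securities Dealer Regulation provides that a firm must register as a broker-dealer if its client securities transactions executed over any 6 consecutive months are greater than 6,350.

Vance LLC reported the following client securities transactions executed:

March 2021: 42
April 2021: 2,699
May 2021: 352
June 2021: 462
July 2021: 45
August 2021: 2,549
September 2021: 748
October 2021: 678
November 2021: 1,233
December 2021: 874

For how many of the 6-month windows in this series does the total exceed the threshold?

1

March 2021–August 2021: 42 + 2,699 + 352 + 462 + 45 + 2,549 = 6,149 (under)
April 2021–September 2021: 2,699 + 352 + 462 + 45 + 2,549 + 748 = 6,855 (over)
May 2021–October 2021: 352 + 462 + 45 + 2,549 + 748 + 678 = 4,834 (under)
June 2021–November 2021: 462 + 45 + 2,549 + 748 + 678 + 1,233 = 5,715 (under)
July 2021–December 2021: 45 + 2,549 + 748 + 678 + 1,233 + 874 = 6,127 (under)
1 window exceeds the threshold.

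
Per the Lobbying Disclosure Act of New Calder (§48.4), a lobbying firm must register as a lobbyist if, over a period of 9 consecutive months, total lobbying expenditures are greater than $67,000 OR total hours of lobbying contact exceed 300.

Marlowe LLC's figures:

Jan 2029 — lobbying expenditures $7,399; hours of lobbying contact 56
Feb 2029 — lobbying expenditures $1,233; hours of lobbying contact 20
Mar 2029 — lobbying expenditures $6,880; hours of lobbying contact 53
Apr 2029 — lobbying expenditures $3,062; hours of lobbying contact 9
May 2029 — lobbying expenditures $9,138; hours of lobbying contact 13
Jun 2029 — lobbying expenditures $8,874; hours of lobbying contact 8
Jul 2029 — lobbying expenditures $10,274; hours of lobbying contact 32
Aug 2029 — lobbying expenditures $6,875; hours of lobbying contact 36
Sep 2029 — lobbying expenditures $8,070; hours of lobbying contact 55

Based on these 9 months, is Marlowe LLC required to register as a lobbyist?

Total lobbying expenditures: $7,399 + $1,233 + $6,880 + $3,062 + $9,138 + $8,874 + $10,274 + $6,875 + $8,070 = $61,805 (≤ $67,000).
Total hours of lobbying contact: 56 + 20 + 53 + 9 + 13 + 8 + 32 + 36 + 55 = 282 (≤ 300).
The test is 'or': neither threshold is exceeded.

No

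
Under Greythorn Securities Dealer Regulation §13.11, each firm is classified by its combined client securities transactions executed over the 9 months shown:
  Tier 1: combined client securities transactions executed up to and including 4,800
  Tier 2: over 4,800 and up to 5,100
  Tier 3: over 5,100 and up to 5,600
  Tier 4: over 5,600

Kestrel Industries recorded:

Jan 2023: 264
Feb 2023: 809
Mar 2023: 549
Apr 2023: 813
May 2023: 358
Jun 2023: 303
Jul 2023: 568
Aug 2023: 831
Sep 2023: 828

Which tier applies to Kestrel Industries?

Combined client securities transactions executed: 264 + 809 + 549 + 813 + 358 + 303 + 568 + 831 + 828 = 5,323.
5,100 < 5,323 ≤ 5,600, so Tier 3 applies.

Tier 3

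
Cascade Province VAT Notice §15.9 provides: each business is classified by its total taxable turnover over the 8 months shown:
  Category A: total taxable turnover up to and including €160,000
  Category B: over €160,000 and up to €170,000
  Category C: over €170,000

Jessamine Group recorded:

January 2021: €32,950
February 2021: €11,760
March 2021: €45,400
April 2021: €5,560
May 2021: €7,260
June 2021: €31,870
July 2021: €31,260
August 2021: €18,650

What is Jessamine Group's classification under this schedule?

Category C

Total taxable turnover: €32,950 + €11,760 + €45,400 + €5,560 + €7,260 + €31,870 + €31,260 + €18,650 = €184,710.
€184,710 > €170,000, so Category C applies.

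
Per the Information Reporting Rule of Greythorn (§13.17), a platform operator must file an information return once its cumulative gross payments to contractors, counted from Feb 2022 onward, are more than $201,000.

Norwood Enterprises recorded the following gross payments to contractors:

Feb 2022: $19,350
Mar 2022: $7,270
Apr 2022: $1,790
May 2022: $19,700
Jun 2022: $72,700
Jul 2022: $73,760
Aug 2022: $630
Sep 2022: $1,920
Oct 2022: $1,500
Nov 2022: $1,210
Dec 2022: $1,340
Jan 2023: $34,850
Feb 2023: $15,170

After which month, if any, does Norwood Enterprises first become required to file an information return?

Dec 2022

Through Feb 2022: $19,350
Through Mar 2022: $26,620
Through Apr 2022: $28,410
Through May 2022: $48,110
Through Jun 2022: $120,810
Through Jul 2022: $194,570
Through Aug 2022: $195,200
Through Sep 2022: $197,120
Through Oct 2022: $198,620
Through Nov 2022: $199,830
Through Dec 2022: $201,170 ← exceeds threshold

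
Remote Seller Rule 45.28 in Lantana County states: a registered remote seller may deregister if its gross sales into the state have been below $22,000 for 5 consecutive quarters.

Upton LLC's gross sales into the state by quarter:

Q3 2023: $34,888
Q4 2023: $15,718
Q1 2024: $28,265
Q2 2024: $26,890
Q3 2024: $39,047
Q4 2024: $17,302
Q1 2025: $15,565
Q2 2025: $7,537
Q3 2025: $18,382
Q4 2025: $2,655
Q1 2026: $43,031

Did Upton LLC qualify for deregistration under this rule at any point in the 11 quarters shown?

Quarters below $22,000: Q4 2023, Q4 2024, Q1 2025, Q2 2025, Q3 2025, Q4 2025.
Longest run of consecutive quarters below the threshold: 5.
5 ≥ 5, so Upton LLC became eligible.

Yes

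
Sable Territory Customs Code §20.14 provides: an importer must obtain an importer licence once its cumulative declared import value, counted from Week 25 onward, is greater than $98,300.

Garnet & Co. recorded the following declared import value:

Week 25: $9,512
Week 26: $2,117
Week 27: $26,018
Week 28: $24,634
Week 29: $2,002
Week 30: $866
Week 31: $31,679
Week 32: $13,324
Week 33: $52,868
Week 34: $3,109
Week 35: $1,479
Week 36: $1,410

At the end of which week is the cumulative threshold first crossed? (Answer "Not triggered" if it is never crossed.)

Through Week 25: $9,512
Through Week 26: $11,629
Through Week 27: $37,647
Through Week 28: $62,281
Through Week 29: $64,283
Through Week 30: $65,149
Through Week 31: $96,828
Through Week 32: $110,152 ← exceeds threshold

Week 32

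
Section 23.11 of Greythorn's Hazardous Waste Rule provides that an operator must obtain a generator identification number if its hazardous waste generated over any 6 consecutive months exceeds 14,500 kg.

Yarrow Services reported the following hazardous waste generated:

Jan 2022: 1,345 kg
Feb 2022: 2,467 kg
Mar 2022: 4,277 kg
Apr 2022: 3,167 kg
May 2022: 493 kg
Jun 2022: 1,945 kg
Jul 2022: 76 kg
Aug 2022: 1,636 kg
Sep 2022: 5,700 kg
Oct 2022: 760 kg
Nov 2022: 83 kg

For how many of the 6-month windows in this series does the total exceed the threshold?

0

Jan 2022–Jun 2022: 1,345 kg + 2,467 kg + 4,277 kg + 3,167 kg + 493 kg + 1,945 kg = 13,694 kg (under)
Feb 2022–Jul 2022: 2,467 kg + 4,277 kg + 3,167 kg + 493 kg + 1,945 kg + 76 kg = 12,425 kg (under)
Mar 2022–Aug 2022: 4,277 kg + 3,167 kg + 493 kg + 1,945 kg + 76 kg + 1,636 kg = 11,594 kg (under)
Apr 2022–Sep 2022: 3,167 kg + 493 kg + 1,945 kg + 76 kg + 1,636 kg + 5,700 kg = 13,017 kg (under)
May 2022–Oct 2022: 493 kg + 1,945 kg + 76 kg + 1,636 kg + 5,700 kg + 760 kg = 10,610 kg (under)
Jun 2022–Nov 2022: 1,945 kg + 76 kg + 1,636 kg + 5,700 kg + 760 kg + 83 kg = 10,200 kg (under)
0 windows exceed the threshold.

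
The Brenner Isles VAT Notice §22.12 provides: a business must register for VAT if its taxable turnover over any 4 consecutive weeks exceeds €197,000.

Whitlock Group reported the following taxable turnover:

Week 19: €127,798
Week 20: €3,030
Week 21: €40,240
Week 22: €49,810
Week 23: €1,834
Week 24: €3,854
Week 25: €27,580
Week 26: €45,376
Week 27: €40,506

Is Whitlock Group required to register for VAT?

Yes

Week 19–Week 22: €127,798 + €3,030 + €40,240 + €49,810 = €220,878 (over)
Week 20–Week 23: €3,030 + €40,240 + €49,810 + €1,834 = €94,914 (under)
Week 21–Week 24: €40,240 + €49,810 + €1,834 + €3,854 = €95,738 (under)
Week 22–Week 25: €49,810 + €1,834 + €3,854 + €27,580 = €83,078 (under)
Week 23–Week 26: €1,834 + €3,854 + €27,580 + €45,376 = €78,644 (under)
Week 24–Week 27: €3,854 + €27,580 + €45,376 + €40,506 = €117,316 (under)
At least one window exceeds €197,000.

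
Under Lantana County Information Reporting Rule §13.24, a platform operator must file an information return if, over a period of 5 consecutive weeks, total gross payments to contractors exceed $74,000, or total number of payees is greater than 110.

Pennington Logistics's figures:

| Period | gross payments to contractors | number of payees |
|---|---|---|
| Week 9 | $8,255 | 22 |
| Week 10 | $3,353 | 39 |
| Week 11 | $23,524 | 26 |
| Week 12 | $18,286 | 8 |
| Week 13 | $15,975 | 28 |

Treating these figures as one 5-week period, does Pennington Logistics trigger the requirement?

Yes

Total gross payments to contractors: $8,255 + $3,353 + $23,524 + $18,286 + $15,975 = $69,393 (≤ $74,000).
Total number of payees: 22 + 39 + 26 + 8 + 28 = 123 (> 110).
The test is 'or': at least one threshold is exceeded.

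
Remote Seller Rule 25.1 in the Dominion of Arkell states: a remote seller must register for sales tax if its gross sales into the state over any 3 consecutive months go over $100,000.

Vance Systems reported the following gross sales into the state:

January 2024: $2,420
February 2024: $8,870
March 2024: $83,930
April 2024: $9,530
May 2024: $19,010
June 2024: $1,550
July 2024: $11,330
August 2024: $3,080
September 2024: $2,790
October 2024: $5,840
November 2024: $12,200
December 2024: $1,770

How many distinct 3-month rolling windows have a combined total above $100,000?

January 2024–March 2024: $2,420 + $8,870 + $83,930 = $95,220 (under)
February 2024–April 2024: $8,870 + $83,930 + $9,530 = $102,330 (over)
March 2024–May 2024: $83,930 + $9,530 + $19,010 = $112,470 (over)
April 2024–June 2024: $9,530 + $19,010 + $1,550 = $30,090 (under)
May 2024–July 2024: $19,010 + $1,550 + $11,330 = $31,890 (under)
June 2024–August 2024: $1,550 + $11,330 + $3,080 = $15,960 (under)
July 2024–September 2024: $11,330 + $3,080 + $2,790 = $17,200 (under)
August 2024–October 2024: $3,080 + $2,790 + $5,840 = $11,710 (under)
September 2024–November 2024: $2,790 + $5,840 + $12,200 = $20,830 (under)
October 2024–December 2024: $5,840 + $12,200 + $1,770 = $19,810 (under)
2 windows exceed the threshold.

2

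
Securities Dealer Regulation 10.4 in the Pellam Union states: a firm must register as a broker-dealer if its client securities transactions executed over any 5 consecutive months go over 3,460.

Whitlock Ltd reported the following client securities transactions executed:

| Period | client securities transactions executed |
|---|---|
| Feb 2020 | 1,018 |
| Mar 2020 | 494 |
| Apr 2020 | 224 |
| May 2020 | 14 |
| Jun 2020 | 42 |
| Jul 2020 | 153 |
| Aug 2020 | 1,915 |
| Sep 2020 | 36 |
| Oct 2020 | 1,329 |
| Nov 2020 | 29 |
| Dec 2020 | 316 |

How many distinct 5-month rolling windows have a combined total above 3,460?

3

Feb 2020–Jun 2020: 1,018 + 494 + 224 + 14 + 42 = 1,792 (under)
Mar 2020–Jul 2020: 494 + 224 + 14 + 42 + 153 = 927 (under)
Apr 2020–Aug 2020: 224 + 14 + 42 + 153 + 1,915 = 2,348 (under)
May 2020–Sep 2020: 14 + 42 + 153 + 1,915 + 36 = 2,160 (under)
Jun 2020–Oct 2020: 42 + 153 + 1,915 + 36 + 1,329 = 3,475 (over)
Jul 2020–Nov 2020: 153 + 1,915 + 36 + 1,329 + 29 = 3,462 (over)
Aug 2020–Dec 2020: 1,915 + 36 + 1,329 + 29 + 316 = 3,625 (over)
3 windows exceed the threshold.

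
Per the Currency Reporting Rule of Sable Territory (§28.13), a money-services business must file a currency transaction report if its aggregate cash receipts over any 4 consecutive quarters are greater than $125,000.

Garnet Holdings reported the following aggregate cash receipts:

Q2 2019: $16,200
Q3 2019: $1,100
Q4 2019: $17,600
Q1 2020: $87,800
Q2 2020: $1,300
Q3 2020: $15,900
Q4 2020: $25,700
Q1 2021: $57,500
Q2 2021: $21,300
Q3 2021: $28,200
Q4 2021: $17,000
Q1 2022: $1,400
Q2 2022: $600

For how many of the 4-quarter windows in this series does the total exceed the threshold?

2

Q2 2019–Q1 2020: $16,200 + $1,100 + $17,600 + $87,800 = $122,700 (under)
Q3 2019–Q2 2020: $1,100 + $17,600 + $87,800 + $1,300 = $107,800 (under)
Q4 2019–Q3 2020: $17,600 + $87,800 + $1,300 + $15,900 = $122,600 (under)
Q1 2020–Q4 2020: $87,800 + $1,300 + $15,900 + $25,700 = $130,700 (over)
Q2 2020–Q1 2021: $1,300 + $15,900 + $25,700 + $57,500 = $100,400 (under)
Q3 2020–Q2 2021: $15,900 + $25,700 + $57,500 + $21,300 = $120,400 (under)
Q4 2020–Q3 2021: $25,700 + $57,500 + $21,300 + $28,200 = $132,700 (over)
Q1 2021–Q4 2021: $57,500 + $21,300 + $28,200 + $17,000 = $124,000 (under)
Q2 2021–Q1 2022: $21,300 + $28,200 + $17,000 + $1,400 = $67,900 (under)
Q3 2021–Q2 2022: $28,200 + $17,000 + $1,400 + $600 = $47,200 (under)
2 windows exceed the threshold.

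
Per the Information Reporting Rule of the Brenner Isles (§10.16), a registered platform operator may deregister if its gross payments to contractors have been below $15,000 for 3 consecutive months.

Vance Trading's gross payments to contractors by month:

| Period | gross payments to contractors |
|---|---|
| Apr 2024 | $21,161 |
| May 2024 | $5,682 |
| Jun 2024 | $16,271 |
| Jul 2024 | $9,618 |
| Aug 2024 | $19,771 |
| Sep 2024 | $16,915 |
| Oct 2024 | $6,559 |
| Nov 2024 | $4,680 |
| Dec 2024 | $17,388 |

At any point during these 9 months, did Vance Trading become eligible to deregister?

No

Months below $15,000: May 2024, Jul 2024, Oct 2024, Nov 2024.
Longest run of consecutive months below the threshold: 2.
2 < 3, so Vance Trading never became eligible.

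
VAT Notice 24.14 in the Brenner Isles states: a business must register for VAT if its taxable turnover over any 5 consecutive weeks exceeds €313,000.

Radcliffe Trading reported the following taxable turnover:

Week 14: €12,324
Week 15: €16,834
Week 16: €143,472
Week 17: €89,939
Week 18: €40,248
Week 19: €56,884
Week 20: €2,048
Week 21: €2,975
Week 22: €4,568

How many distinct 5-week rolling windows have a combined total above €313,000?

2

Week 14–Week 18: €12,324 + €16,834 + €143,472 + €89,939 + €40,248 = €302,817 (under)
Week 15–Week 19: €16,834 + €143,472 + €89,939 + €40,248 + €56,884 = €347,377 (over)
Week 16–Week 20: €143,472 + €89,939 + €40,248 + €56,884 + €2,048 = €332,591 (over)
Week 17–Week 21: €89,939 + €40,248 + €56,884 + €2,048 + €2,975 = €192,094 (under)
Week 18–Week 22: €40,248 + €56,884 + €2,048 + €2,975 + €4,568 = €106,723 (under)
2 windows exceed the threshold.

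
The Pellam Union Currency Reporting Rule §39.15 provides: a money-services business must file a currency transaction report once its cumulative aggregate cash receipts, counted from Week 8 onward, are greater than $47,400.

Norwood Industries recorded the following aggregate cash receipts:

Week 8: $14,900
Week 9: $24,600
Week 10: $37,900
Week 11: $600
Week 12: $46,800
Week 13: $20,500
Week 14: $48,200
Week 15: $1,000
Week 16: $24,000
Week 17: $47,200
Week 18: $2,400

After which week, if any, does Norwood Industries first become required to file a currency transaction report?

Through Week 8: $14,900
Through Week 9: $39,500
Through Week 10: $77,400 ← exceeds threshold

Week 10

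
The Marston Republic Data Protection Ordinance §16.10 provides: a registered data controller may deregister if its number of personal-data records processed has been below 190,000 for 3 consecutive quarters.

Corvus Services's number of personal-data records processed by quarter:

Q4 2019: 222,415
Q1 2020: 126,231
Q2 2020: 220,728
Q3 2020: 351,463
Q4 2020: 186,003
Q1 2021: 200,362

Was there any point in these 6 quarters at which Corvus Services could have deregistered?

Quarters below 190,000: Q1 2020, Q4 2020.
Longest run of consecutive quarters below the threshold: 1.
1 < 3, so Corvus Services never became eligible.

No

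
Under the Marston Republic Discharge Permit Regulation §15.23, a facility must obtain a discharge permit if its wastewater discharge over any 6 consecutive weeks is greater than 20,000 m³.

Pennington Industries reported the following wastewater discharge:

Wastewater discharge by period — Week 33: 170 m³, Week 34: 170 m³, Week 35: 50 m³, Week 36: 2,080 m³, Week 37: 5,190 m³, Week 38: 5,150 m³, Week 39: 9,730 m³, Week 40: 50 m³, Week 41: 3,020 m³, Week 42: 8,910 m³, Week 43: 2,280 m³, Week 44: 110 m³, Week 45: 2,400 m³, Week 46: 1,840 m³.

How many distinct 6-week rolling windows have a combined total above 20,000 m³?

6

Week 33–Week 38: 170 m³ + 170 m³ + 50 m³ + 2,080 m³ + 5,190 m³ + 5,150 m³ = 12,810 m³ (under)
Week 34–Week 39: 170 m³ + 50 m³ + 2,080 m³ + 5,190 m³ + 5,150 m³ + 9,730 m³ = 22,370 m³ (over)
Week 35–Week 40: 50 m³ + 2,080 m³ + 5,190 m³ + 5,150 m³ + 9,730 m³ + 50 m³ = 22,250 m³ (over)
Week 36–Week 41: 2,080 m³ + 5,190 m³ + 5,150 m³ + 9,730 m³ + 50 m³ + 3,020 m³ = 25,220 m³ (over)
Week 37–Week 42: 5,190 m³ + 5,150 m³ + 9,730 m³ + 50 m³ + 3,020 m³ + 8,910 m³ = 32,050 m³ (over)
Week 38–Week 43: 5,150 m³ + 9,730 m³ + 50 m³ + 3,020 m³ + 8,910 m³ + 2,280 m³ = 29,140 m³ (over)
Week 39–Week 44: 9,730 m³ + 50 m³ + 3,020 m³ + 8,910 m³ + 2,280 m³ + 110 m³ = 24,100 m³ (over)
Week 40–Week 45: 50 m³ + 3,020 m³ + 8,910 m³ + 2,280 m³ + 110 m³ + 2,400 m³ = 16,770 m³ (under)
Week 41–Week 46: 3,020 m³ + 8,910 m³ + 2,280 m³ + 110 m³ + 2,400 m³ + 1,840 m³ = 18,560 m³ (under)
6 windows exceed the threshold.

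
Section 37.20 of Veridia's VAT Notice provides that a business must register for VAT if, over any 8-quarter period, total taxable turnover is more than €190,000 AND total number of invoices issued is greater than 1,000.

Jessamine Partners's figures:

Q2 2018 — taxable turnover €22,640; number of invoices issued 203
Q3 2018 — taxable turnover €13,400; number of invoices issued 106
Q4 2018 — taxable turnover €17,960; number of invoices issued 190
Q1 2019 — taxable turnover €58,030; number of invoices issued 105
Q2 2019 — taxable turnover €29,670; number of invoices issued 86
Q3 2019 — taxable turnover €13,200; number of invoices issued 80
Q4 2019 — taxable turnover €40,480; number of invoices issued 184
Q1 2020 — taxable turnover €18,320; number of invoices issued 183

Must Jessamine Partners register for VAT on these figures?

Yes

Total taxable turnover: €22,640 + €13,400 + €17,960 + €58,030 + €29,670 + €13,200 + €40,480 + €18,320 = €213,700 (> €190,000).
Total number of invoices issued: 203 + 106 + 190 + 105 + 86 + 80 + 184 + 183 = 1,137 (> 1,000).
The test is 'and': both thresholds are exceeded.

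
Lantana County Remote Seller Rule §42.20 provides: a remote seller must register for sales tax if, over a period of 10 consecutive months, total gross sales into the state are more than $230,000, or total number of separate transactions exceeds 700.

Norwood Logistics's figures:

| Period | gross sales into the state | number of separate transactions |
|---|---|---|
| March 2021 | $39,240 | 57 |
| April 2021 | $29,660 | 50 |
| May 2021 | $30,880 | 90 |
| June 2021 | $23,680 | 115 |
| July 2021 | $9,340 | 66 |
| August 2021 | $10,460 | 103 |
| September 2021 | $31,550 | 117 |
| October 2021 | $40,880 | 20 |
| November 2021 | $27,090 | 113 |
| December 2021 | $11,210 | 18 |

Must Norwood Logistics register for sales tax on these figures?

Yes

Total gross sales into the state: $39,240 + $29,660 + $30,880 + $23,680 + $9,340 + $10,460 + $31,550 + $40,880 + $27,090 + $11,210 = $253,990 (> $230,000).
Total number of separate transactions: 57 + 50 + 90 + 115 + 66 + 103 + 117 + 20 + 113 + 18 = 749 (> 700).
The test is 'or': at least one threshold is exceeded.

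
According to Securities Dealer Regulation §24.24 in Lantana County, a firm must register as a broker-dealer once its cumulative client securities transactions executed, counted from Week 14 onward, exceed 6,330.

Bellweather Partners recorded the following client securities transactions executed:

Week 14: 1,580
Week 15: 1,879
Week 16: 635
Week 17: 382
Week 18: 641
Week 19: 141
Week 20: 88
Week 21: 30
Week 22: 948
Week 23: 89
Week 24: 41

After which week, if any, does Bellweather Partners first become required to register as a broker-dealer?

Through Week 14: 1,580
Through Week 15: 3,459
Through Week 16: 4,094
Through Week 17: 4,476
Through Week 18: 5,117
Through Week 19: 5,258
Through Week 20: 5,346
Through Week 21: 5,376
Through Week 22: 6,324
Through Week 23: 6,413 ← exceeds threshold

Week 23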